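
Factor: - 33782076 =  - 2^2*3^3 * 19^1*101^1* 163^1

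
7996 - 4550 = 3446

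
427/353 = 1 + 74/353=1.21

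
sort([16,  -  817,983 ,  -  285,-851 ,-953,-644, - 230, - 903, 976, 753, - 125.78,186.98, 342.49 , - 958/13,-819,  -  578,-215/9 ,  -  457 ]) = [  -  953, - 903,-851, - 819, - 817,- 644, - 578 ,  -  457, - 285,  -  230 ,  -  125.78,-958/13 , - 215/9  ,  16,186.98,342.49, 753, 976,983]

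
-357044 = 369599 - 726643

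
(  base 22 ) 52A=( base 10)2474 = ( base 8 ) 4652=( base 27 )3AH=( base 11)194a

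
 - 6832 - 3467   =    -  10299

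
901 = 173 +728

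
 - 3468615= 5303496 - 8772111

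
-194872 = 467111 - 661983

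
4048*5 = 20240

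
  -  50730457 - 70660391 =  - 121390848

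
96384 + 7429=103813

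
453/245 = 1+208/245 =1.85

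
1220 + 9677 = 10897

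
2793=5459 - 2666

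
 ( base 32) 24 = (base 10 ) 68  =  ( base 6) 152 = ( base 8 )104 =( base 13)53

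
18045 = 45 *401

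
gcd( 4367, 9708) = 1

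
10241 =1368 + 8873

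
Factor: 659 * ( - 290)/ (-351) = 191110/351 = 2^1 *3^ ( - 3) *5^1*13^( - 1) * 29^1 * 659^1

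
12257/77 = 1751/11 = 159.18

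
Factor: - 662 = -2^1*331^1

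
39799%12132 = 3403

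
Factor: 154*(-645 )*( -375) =37248750 = 2^1*3^2*5^4  *  7^1 *11^1*43^1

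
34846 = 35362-516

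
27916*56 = 1563296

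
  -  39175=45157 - 84332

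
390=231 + 159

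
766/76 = 383/38  =  10.08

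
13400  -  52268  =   - 38868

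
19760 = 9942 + 9818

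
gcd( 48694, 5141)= 97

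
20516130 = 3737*5490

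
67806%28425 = 10956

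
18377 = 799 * 23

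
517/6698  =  517/6698 = 0.08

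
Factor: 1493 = 1493^1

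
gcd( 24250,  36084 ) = 194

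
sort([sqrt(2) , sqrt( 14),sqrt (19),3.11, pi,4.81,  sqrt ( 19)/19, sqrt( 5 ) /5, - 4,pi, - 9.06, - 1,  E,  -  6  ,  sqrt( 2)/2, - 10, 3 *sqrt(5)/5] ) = [- 10, - 9.06, - 6,  -  4 , - 1 , sqrt( 19 )/19,  sqrt( 5 ) /5 , sqrt (2) /2, 3*sqrt(5 )/5, sqrt( 2 ), E , 3.11, pi, pi,sqrt(14 ), sqrt(19) , 4.81]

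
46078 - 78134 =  - 32056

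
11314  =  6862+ 4452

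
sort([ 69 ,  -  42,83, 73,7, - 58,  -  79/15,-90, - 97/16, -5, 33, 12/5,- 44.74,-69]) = [ - 90, - 69 ,  -  58,-44.74,  -  42, -97/16,- 79/15, - 5,12/5,  7, 33,69, 73, 83 ] 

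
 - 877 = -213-664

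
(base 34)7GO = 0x21D4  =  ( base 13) 3c32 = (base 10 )8660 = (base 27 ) bnk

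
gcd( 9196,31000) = 4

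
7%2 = 1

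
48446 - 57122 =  - 8676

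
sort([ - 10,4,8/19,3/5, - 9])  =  [ - 10,  -  9,8/19 , 3/5,4 ] 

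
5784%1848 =240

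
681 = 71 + 610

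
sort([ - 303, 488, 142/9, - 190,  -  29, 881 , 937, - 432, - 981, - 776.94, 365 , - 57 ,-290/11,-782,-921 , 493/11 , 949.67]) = [ - 981,-921, - 782, - 776.94, - 432, - 303,- 190, -57,-29,-290/11,  142/9 , 493/11,365 , 488, 881, 937, 949.67 ]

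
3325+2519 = 5844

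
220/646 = 110/323 = 0.34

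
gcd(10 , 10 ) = 10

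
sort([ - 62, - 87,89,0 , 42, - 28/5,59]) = [ -87, - 62, - 28/5,0,42,  59,89 ] 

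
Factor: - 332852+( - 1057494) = -1390346= - 2^1 * 313^1*2221^1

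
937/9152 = 937/9152= 0.10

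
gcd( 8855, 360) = 5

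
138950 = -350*( - 397)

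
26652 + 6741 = 33393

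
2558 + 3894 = 6452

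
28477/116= 28477/116 =245.49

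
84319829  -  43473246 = 40846583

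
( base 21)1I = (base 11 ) 36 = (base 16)27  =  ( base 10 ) 39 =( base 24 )1f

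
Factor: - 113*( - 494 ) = 55822 = 2^1*13^1*19^1*113^1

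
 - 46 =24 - 70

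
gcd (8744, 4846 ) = 2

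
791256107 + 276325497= 1067581604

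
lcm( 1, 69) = 69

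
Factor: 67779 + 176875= 2^1*122327^1 = 244654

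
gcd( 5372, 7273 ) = 1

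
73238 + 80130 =153368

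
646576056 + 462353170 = 1108929226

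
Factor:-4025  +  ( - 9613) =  - 13638 =- 2^1 * 3^1 * 2273^1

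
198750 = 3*66250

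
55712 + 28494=84206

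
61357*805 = 49392385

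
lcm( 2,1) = 2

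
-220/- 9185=4/167 = 0.02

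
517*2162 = 1117754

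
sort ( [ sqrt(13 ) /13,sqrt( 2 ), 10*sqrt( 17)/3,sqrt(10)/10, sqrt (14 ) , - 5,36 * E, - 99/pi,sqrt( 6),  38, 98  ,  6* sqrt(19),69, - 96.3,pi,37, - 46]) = [ - 96.3, - 46, - 99/pi, - 5,sqrt( 13) /13, sqrt(10)/10,sqrt( 2 ) , sqrt( 6 ),pi,sqrt( 14 ),10 * sqrt( 17 )/3,  6*sqrt( 19),37, 38,69,36*E,  98]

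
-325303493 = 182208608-507512101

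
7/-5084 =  - 1 + 5077/5084=- 0.00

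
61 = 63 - 2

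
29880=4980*6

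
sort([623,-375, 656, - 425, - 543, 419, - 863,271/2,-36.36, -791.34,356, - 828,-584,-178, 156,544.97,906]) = [  -  863,  -  828, - 791.34 , - 584, - 543, - 425 ,-375, - 178, - 36.36, 271/2, 156, 356,419,544.97, 623,656,906 ]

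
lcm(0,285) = 0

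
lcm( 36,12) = 36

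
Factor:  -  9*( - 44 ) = 396 = 2^2*3^2*11^1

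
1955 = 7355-5400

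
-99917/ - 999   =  99917/999 = 100.02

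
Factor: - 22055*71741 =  - 5^1*11^1*401^1*71741^1= - 1582247755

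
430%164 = 102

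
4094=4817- 723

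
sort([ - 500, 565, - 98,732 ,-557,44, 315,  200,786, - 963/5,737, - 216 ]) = [ - 557 , - 500, - 216, - 963/5, - 98,44 , 200, 315 , 565, 732,737,786] 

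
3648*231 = 842688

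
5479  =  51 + 5428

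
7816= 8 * 977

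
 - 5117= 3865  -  8982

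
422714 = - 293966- -716680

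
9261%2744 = 1029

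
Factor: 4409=4409^1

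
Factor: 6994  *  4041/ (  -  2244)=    - 4710459/374=-2^( - 1)*3^1*11^( - 1)*  13^1*17^( - 1 ) * 269^1 * 449^1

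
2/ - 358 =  - 1/179=- 0.01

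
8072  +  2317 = 10389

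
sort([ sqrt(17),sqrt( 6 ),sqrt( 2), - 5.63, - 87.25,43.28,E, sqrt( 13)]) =[ - 87.25, - 5.63 , sqrt (2),sqrt( 6),E,sqrt(13), sqrt( 17),43.28 ]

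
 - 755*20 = -15100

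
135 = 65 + 70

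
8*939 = 7512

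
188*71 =13348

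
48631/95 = 48631/95 = 511.91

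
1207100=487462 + 719638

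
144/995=144/995 = 0.14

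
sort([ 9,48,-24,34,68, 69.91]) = [ - 24,  9 , 34,48,68, 69.91]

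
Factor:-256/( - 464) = 2^4* 29^ ( - 1)=16/29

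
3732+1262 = 4994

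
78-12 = 66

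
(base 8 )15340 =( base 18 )1344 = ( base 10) 6880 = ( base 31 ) 74t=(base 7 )26026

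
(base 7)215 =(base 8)156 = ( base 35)35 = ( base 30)3k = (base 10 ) 110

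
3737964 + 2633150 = 6371114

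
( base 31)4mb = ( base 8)10671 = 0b1000110111001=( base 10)4537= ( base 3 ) 20020001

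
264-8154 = -7890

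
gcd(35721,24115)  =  7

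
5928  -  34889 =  - 28961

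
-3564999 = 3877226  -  7442225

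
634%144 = 58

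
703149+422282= 1125431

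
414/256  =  1 + 79/128 = 1.62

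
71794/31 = 2315 + 29/31 = 2315.94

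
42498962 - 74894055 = -32395093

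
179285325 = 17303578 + 161981747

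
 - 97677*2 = - 195354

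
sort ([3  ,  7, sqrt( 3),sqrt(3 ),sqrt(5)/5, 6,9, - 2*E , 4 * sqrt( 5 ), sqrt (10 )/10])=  [ - 2*E, sqrt(10 )/10, sqrt( 5)/5,  sqrt( 3 ),sqrt(3),3, 6 , 7, 4*sqrt( 5),9] 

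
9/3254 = 9/3254 = 0.00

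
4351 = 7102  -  2751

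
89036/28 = 3179+6/7 = 3179.86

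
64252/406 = 158+ 52/203 = 158.26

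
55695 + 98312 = 154007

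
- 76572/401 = - 76572/401 = - 190.95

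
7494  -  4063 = 3431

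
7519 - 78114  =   - 70595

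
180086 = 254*709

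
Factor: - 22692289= - 19^1 * 569^1*2099^1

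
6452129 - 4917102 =1535027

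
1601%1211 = 390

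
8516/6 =4258/3 = 1419.33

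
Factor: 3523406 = 2^1* 1761703^1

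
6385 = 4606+1779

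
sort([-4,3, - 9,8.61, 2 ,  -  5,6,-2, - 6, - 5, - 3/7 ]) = [ - 9,- 6 ,-5, - 5,-4,  -  2,-3/7,2,3 , 6, 8.61] 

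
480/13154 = 240/6577 = 0.04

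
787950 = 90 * 8755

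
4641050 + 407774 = 5048824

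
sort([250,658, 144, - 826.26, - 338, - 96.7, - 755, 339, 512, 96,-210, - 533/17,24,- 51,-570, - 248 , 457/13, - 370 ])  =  [ - 826.26, - 755 , - 570, - 370, - 338,-248, - 210, - 96.7, - 51, - 533/17, 24, 457/13, 96,144, 250,339, 512, 658]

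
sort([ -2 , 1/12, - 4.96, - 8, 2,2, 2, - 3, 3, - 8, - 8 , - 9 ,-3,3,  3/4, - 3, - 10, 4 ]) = [ - 10,- 9,-8,-8, - 8,  -  4.96,  -  3,-3, - 3, - 2,  1/12,3/4,2,2,2, 3,3,4 ]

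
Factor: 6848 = 2^6*107^1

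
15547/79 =15547/79=196.80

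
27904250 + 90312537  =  118216787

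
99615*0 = 0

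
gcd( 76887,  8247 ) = 3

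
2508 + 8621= 11129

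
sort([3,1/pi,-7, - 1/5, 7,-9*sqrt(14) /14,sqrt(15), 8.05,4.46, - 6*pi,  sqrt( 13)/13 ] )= [ - 6*pi,-7,-9*sqrt(14)/14, - 1/5, sqrt( 13 ) /13, 1/pi, 3 , sqrt( 15), 4.46, 7,  8.05 ]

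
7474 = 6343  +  1131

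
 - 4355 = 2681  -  7036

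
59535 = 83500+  - 23965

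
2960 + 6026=8986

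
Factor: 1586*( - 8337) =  - 13222482 = -  2^1*3^1*7^1 * 13^1*61^1*397^1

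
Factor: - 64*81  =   - 2^6*3^4 = -5184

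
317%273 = 44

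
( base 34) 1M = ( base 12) 48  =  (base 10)56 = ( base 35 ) 1l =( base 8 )70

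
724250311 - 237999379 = 486250932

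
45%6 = 3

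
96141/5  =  96141/5 = 19228.20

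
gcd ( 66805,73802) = 1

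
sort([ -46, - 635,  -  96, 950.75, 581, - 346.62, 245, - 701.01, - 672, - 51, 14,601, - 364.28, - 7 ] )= [ - 701.01, - 672, - 635,-364.28, - 346.62, - 96, - 51, -46, - 7, 14, 245, 581,601, 950.75]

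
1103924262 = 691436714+412487548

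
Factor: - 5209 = -5209^1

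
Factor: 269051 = 43^1*6257^1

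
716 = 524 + 192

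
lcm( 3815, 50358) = 251790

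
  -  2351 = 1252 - 3603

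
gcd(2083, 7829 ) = 1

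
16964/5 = 3392 + 4/5 = 3392.80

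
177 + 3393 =3570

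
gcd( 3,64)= 1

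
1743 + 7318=9061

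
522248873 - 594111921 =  - 71863048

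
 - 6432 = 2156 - 8588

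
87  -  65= 22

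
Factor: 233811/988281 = 3^( - 3)* 7^(- 2)*313^1 = 313/1323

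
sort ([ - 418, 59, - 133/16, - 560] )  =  [ - 560,-418, - 133/16,59]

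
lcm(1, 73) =73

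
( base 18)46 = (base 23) 39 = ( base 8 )116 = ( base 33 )2c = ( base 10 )78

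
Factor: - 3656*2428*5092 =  - 2^7 *19^1 * 67^1*457^1*607^1 = -45200502656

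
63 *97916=6168708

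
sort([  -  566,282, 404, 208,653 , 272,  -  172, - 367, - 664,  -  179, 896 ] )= [ - 664,-566  ,  -  367, - 179, - 172, 208,272,282,404,653, 896 ] 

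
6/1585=6/1585 = 0.00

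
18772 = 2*9386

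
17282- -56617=73899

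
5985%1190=35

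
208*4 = 832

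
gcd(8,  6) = 2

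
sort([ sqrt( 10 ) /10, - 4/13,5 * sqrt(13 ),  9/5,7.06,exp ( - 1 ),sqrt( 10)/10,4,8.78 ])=[ - 4/13,sqrt( 10 )/10, sqrt(10 ) /10,exp (- 1 ), 9/5,4,7.06, 8.78, 5*sqrt( 13) ] 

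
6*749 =4494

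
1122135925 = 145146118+976989807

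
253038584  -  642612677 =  - 389574093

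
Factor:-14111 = -103^1*137^1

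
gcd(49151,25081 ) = 1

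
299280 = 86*3480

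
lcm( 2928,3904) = 11712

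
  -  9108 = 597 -9705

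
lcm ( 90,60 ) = 180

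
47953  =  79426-31473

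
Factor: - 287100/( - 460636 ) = 3^2*5^2 * 19^( - 2)=225/361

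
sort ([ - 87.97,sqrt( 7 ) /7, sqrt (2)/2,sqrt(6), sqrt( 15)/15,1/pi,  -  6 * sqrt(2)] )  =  [ - 87.97,- 6 * sqrt(2 ),sqrt( 15)/15, 1/pi, sqrt(7 )/7,sqrt(2)/2,  sqrt(6 ) ]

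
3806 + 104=3910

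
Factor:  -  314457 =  -3^1*11^1*13^1*733^1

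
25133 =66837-41704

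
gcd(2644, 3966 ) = 1322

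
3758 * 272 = 1022176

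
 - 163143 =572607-735750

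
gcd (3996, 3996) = 3996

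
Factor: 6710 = 2^1*5^1*11^1*61^1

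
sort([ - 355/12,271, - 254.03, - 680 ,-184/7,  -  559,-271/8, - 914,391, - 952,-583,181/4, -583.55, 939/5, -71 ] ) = [-952, -914, - 680, - 583.55, - 583, - 559,-254.03,  -  71, -271/8, - 355/12,  -  184/7,181/4, 939/5,  271, 391 ] 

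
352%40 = 32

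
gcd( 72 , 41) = 1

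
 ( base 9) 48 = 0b101100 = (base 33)1b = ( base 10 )44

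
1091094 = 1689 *646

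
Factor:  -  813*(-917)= 3^1*7^1*131^1 * 271^1 = 745521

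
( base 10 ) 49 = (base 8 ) 61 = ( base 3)1211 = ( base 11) 45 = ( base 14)37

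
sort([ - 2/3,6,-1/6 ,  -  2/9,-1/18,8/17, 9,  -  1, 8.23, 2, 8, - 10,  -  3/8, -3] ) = [ - 10,-3, - 1 ,-2/3, - 3/8, - 2/9,-1/6, - 1/18, 8/17 , 2, 6,  8 , 8.23 , 9]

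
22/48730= 1/2215 = 0.00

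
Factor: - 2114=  -2^1*7^1*151^1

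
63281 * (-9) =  -569529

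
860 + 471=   1331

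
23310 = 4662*5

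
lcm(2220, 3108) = 15540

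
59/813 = 59/813  =  0.07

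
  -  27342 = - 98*279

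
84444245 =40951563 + 43492682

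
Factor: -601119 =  - 3^2*66791^1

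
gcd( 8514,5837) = 1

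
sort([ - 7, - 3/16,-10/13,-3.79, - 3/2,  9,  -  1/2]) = [-7,-3.79, - 3/2 , - 10/13, - 1/2,-3/16,9] 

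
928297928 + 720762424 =1649060352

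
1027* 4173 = 4285671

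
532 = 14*38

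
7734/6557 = 1 + 1177/6557=1.18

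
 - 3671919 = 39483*( - 93)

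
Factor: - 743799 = - 3^1 *7^1*35419^1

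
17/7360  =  17/7360 =0.00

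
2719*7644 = 20784036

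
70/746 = 35/373 = 0.09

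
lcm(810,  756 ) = 11340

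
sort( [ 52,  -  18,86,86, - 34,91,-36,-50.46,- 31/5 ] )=[ - 50.46, - 36, - 34 ,  -  18,  -  31/5, 52, 86, 86, 91]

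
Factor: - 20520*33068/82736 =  - 2^1*  3^3*5^1 * 7^1 * 19^1*1181^1* 5171^(-1)=   - 42409710/5171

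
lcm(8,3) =24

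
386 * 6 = 2316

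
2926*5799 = 16967874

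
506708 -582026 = - 75318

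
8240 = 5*1648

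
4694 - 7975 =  - 3281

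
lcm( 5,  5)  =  5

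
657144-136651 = 520493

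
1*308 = 308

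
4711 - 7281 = - 2570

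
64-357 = - 293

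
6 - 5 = 1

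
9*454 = 4086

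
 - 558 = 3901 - 4459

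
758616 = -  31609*( - 24 ) 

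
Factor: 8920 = 2^3*5^1*223^1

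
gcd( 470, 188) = 94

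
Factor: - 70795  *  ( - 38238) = 2707059210 = 2^1 * 3^1 * 5^1*6373^1 *14159^1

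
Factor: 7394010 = 2^1 * 3^1*5^1* 13^1 * 18959^1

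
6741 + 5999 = 12740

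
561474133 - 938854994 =  -  377380861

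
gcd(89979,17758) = 1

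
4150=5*830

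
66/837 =22/279=0.08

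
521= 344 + 177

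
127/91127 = 127/91127 = 0.00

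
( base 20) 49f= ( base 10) 1795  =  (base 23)391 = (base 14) 923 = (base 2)11100000011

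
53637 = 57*941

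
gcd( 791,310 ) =1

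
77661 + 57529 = 135190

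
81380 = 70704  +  10676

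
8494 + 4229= 12723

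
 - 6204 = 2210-8414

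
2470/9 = 2470/9 = 274.44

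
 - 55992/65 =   -  55992/65 = -  861.42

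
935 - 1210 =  - 275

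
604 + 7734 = 8338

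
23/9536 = 23/9536 = 0.00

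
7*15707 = 109949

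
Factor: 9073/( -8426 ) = -2^( - 1) * 11^( - 1)*43^1*211^1*383^(-1 ) 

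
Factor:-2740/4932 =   -  3^(  -  2 )*5^1=-5/9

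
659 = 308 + 351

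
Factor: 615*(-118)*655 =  - 2^1*3^1*5^2*41^1*59^1 * 131^1  =  -47533350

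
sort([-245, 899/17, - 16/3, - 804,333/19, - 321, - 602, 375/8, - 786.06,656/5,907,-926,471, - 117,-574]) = [-926, - 804, - 786.06,  -  602, - 574,  -  321, - 245, - 117,-16/3, 333/19,  375/8,899/17 , 656/5,471, 907 ]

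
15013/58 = 258 + 49/58 = 258.84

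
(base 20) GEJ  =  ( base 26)9NH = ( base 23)CF6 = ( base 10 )6699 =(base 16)1A2B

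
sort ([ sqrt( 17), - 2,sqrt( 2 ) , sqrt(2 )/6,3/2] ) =[-2,sqrt(2 )/6, sqrt(2 ),3/2,sqrt( 17)]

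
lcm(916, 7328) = 7328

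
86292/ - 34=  - 2538/1 =- 2538.00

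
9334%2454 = 1972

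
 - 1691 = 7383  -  9074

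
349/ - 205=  - 2 + 61/205=-1.70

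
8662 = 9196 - 534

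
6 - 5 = 1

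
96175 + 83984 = 180159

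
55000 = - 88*( - 625)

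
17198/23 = 17198/23 = 747.74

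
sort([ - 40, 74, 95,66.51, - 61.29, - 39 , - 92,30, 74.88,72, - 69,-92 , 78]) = [ - 92, -92,  -  69, - 61.29,-40, - 39,30 , 66.51,  72,74,74.88, 78,95]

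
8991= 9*999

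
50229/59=851 + 20/59 = 851.34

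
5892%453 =3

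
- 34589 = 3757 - 38346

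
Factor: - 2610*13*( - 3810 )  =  2^2*3^3*5^2*13^1*29^1*127^1 = 129273300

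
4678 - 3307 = 1371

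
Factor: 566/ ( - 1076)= - 2^( - 1)* 269^( - 1 ) * 283^1 =- 283/538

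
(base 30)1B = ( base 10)41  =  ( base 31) 1A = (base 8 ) 51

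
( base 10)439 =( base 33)DA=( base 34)cv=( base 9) 537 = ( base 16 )1b7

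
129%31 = 5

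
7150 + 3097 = 10247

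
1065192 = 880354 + 184838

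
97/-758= - 1+661/758 = - 0.13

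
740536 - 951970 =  -211434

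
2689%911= 867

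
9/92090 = 9/92090  =  0.00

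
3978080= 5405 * 736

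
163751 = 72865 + 90886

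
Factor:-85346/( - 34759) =2^1*139^1*307^1 * 34759^ ( - 1) 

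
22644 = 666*34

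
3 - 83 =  - 80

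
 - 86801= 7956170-8042971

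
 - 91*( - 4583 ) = 417053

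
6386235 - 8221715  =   - 1835480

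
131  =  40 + 91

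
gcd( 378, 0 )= 378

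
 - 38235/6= - 6373 + 1/2 = - 6372.50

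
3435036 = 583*5892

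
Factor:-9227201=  - 991^1*9311^1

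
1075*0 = 0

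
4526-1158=3368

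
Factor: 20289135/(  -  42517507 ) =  - 3^1*5^1*37^1*139^1*263^1*593^( - 1 )*71699^( - 1)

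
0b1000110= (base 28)2e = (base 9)77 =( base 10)70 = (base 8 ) 106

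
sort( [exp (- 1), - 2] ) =[ - 2,exp( - 1 ) ]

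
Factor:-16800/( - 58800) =2^1*7^( - 1 ) =2/7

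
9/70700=9/70700 = 0.00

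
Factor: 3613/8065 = 5^ (- 1 ) * 1613^ ( - 1)*3613^1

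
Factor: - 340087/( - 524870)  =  2^(  -  1)*5^( - 1 )*11^1*43^1*73^( - 1) = 473/730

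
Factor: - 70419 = -3^1*23473^1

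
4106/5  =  821 + 1/5= 821.20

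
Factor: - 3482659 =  - 89^1* 109^1*359^1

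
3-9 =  - 6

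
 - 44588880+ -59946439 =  - 104535319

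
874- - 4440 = 5314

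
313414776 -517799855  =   - 204385079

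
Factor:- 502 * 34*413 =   -  2^2 *7^1* 17^1 *59^1 * 251^1 = - 7049084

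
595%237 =121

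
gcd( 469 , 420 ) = 7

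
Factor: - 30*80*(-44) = 2^7*3^1*5^2 * 11^1 = 105600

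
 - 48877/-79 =48877/79 = 618.70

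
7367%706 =307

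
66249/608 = 66249/608=108.96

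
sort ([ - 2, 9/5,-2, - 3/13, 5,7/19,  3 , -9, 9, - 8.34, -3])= [ - 9 , - 8.34,-3, - 2, - 2, - 3/13, 7/19,9/5, 3,5, 9]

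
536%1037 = 536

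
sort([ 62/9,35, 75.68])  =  [ 62/9 , 35,75.68] 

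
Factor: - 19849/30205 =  - 23/35 = -5^( - 1)*7^( - 1)*23^1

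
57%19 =0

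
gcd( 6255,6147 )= 9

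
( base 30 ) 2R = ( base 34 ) 2j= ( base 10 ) 87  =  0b1010111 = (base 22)3L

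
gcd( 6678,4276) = 2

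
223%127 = 96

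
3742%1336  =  1070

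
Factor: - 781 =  - 11^1  *  71^1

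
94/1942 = 47/971=0.05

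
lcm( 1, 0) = 0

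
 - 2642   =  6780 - 9422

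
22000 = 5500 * 4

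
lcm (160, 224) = 1120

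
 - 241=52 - 293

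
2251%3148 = 2251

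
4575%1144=1143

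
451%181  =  89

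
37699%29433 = 8266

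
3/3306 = 1/1102 = 0.00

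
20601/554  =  20601/554 = 37.19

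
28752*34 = 977568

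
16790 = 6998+9792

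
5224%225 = 49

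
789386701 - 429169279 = 360217422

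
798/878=399/439 = 0.91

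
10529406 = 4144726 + 6384680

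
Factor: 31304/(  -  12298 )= - 28/11=- 2^2*7^1 *11^( - 1 ) 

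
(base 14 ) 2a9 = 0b1000011101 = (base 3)202001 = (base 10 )541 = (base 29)IJ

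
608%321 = 287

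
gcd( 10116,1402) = 2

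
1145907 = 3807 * 301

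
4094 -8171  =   - 4077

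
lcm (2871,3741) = 123453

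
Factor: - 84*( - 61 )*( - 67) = - 343308 = - 2^2 * 3^1*7^1*61^1 * 67^1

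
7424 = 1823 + 5601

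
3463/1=3463 = 3463.00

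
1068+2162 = 3230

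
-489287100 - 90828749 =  - 580115849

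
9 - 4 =5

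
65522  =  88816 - 23294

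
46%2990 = 46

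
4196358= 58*72351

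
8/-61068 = -2/15267 = - 0.00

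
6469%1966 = 571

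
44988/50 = 22494/25= 899.76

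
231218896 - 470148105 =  -238929209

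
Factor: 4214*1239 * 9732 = 50812192872 = 2^3 * 3^2*7^3 * 43^1*59^1*811^1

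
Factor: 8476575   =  3^1*5^2  *113021^1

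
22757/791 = 28+87/113 = 28.77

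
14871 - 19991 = -5120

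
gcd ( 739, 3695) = 739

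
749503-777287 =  - 27784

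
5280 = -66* ( - 80) 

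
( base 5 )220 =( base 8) 74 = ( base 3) 2020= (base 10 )60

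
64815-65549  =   - 734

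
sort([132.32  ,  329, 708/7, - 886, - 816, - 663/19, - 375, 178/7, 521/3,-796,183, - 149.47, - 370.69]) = [ - 886, - 816,-796, - 375,-370.69, - 149.47, -663/19,178/7, 708/7, 132.32, 521/3, 183, 329]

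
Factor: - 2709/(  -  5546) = 2^ (-1) * 3^2*7^1*43^1*47^( - 1 )*59^( - 1)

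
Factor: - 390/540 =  - 2^(-1 )*3^(  -  2)*13^1 = - 13/18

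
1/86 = 1/86 = 0.01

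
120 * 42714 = 5125680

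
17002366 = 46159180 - 29156814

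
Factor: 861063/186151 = 3^1*7^( - 1)*29^(-1) * 313^1 = 939/203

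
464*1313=609232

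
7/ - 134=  - 7/134 =- 0.05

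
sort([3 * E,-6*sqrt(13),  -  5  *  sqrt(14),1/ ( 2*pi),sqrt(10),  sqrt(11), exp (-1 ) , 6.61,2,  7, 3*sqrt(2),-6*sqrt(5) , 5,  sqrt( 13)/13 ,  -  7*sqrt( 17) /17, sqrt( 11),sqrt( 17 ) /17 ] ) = [ - 6*sqrt(13),-5*sqrt (14),-6*sqrt( 5),  -  7*sqrt( 17) /17,1/(2* pi ),  sqrt(17)/17, sqrt( 13 )/13, exp( - 1),2,  sqrt( 10),sqrt(11),sqrt(11 ), 3*sqrt( 2),5,6.61, 7,3*E] 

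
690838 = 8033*86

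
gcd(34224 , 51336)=17112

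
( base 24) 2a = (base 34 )1o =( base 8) 72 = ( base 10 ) 58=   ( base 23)2C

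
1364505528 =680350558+684154970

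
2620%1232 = 156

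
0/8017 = 0= 0.00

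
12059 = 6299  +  5760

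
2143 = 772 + 1371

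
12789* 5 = 63945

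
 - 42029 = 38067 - 80096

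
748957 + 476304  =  1225261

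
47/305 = 47/305 = 0.15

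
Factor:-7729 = -59^1 * 131^1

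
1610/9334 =805/4667 = 0.17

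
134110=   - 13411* ( - 10 ) 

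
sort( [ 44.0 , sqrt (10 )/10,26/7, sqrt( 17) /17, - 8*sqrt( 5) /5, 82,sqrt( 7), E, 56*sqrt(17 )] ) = [ - 8*sqrt( 5) /5, sqrt( 17 )/17, sqrt(10 ) /10, sqrt(7), E, 26/7, 44.0, 82, 56 * sqrt (17 ) ] 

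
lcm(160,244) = 9760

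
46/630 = 23/315 = 0.07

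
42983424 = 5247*8192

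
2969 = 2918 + 51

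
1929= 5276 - 3347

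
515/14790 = 103/2958  =  0.03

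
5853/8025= 1951/2675 = 0.73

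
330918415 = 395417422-64499007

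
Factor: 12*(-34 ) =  - 2^3*3^1*17^1 = -408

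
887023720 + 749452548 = 1636476268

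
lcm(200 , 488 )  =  12200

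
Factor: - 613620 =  - 2^2*3^2*5^1*7^1*487^1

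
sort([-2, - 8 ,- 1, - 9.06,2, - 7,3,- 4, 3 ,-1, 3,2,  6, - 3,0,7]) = [-9.06, - 8,-7,  -  4, - 3, - 2, - 1, - 1,0,2, 2, 3 , 3, 3, 6, 7 ]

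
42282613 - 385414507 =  - 343131894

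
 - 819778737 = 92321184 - 912099921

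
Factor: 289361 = 289361^1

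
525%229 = 67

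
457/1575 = 457/1575 = 0.29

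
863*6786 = 5856318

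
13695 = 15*913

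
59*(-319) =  - 18821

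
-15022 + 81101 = 66079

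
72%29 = 14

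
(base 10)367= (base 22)gf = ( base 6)1411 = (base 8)557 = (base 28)d3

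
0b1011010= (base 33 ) 2O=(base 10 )90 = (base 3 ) 10100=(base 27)39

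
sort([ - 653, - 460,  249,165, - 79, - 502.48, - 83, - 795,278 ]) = [-795 , - 653, - 502.48, -460, - 83, -79,165, 249,278 ] 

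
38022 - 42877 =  - 4855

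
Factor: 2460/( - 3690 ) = -2/3 = - 2^1*3^(-1 ) 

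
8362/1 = 8362= 8362.00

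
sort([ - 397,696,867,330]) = [ - 397,330,696,867 ] 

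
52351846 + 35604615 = 87956461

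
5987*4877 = 29198599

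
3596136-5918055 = -2321919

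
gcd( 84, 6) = 6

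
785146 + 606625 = 1391771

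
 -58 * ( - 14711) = 853238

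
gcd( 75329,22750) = 1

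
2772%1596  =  1176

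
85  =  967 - 882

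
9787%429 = 349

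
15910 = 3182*5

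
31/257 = 31/257 = 0.12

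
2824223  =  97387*29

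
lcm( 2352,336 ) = 2352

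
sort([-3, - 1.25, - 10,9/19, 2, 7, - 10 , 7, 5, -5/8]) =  [ - 10,  -  10, - 3,-1.25,-5/8,9/19,2,5  ,  7, 7]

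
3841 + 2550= 6391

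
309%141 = 27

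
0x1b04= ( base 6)52004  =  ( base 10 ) 6916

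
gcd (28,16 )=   4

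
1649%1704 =1649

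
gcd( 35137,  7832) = 1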